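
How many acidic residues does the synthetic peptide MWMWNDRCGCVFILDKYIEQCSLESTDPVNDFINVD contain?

7

The acidic residues are Asp (D) and Glu (E), whose side chains end in a carboxylate group.
Matching residues: D6, D15, E19, E24, D27, D31, D36.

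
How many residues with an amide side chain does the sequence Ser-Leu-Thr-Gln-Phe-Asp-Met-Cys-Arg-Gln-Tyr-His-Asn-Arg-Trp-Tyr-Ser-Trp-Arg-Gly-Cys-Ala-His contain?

3

The amide-side-chain residues are Asn (N) and Gln (Q).
Matching residues: Gln4, Gln10, Asn13.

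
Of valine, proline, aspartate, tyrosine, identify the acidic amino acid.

The acidic residues are Asp (D) and Glu (E), whose side chains end in a carboxylate group.
Of the listed options, only aspartate belongs to this group.

aspartate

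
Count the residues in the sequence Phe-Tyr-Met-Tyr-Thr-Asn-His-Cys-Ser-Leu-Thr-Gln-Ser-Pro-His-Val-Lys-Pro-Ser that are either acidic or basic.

3

Acidic: D, E. Basic: H, K, R.
Acidic residues here: none (0).
Basic residues here: His7, His15, Lys17 (3).
The two groups share no amino acid, so total = 0 + 3 = 3.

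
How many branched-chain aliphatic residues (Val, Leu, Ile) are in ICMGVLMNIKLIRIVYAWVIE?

Matching residues: I1, V5, L6, I9, L11, I12, I14, V15, V19, I20.

10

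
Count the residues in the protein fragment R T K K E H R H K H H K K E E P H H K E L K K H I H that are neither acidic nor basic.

Acidic: D, E. Basic: K, R, H. All other residues are neither.
Matching residues: T2, P16, L21, I25.

4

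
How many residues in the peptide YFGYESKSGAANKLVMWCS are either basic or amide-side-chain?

Basic: H, K, R. Amide-side-chain: N, Q.
Basic residues here: K7, K13 (2).
Amide-side-chain residues here: N12 (1).
The two groups share no amino acid, so total = 2 + 1 = 3.

3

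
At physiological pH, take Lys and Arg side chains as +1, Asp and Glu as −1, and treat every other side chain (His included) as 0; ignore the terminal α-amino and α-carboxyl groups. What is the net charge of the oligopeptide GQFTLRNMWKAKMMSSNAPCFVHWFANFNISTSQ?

Positive (K, R): R6, K10, K12 → +3.
Negative (D, E): none → −0.
Net charge = (+3) + (−0) = +3.

+3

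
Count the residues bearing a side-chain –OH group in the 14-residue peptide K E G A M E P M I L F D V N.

The –OH-bearing residues are Ser, Thr (aliphatic alcohols), and Tyr (phenol).
None of the 14 residues belong to this group.

0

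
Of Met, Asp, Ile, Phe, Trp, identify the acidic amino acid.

The acidic residues are Asp (D) and Glu (E), whose side chains end in a carboxylate group.
Of the listed options, only Asp belongs to this group.

Asp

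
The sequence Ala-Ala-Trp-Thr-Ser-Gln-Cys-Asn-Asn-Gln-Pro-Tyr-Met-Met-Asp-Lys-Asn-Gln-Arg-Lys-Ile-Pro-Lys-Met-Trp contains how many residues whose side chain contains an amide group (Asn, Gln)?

Matching residues: Gln6, Asn8, Asn9, Gln10, Asn17, Gln18.

6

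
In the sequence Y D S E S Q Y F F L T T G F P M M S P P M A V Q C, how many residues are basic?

0

The basic amino acids are Lys (K), Arg (R), and His (H).
None of the 25 residues belong to this group.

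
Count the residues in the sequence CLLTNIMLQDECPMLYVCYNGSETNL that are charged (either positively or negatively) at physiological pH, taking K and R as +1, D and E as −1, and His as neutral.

3

Charged side chains at pH ~7.4: K, R (positive); D, E (negative).
Matching residues: D10, E11, E23.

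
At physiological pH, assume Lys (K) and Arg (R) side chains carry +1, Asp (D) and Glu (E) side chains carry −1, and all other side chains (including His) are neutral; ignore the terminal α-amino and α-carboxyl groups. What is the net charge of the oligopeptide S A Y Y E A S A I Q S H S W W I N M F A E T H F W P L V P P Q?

-2

Positive (K, R): none → +0.
Negative (D, E): E5, E21 → −2.
Net charge = (+0) + (−2) = −2.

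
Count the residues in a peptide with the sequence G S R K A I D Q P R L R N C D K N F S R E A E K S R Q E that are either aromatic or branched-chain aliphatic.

3

Aromatic: F, W, Y. Branched-chain aliphatic: I, L, V.
Aromatic residues here: F18 (1).
Branched-chain aliphatic residues here: I6, L11 (2).
The two groups share no amino acid, so total = 1 + 2 = 3.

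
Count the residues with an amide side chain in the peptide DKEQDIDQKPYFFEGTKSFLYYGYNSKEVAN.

Asparagine (N) and glutamine (Q) have uncharged amide side chains.
Matching residues: Q4, Q8, N25, N31.

4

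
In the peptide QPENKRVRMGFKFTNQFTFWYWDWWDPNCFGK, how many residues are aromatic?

F, W, and Y each carry an aromatic ring on the side chain.
Matching residues: F11, F13, F17, F19, W20, Y21, W22, W24, W25, F30.

10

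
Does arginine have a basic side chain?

K, R, and H are the three residues with basic side chains (ε-amine, guanidinium, and imidazole respectively).
Arginine is in this group.

Yes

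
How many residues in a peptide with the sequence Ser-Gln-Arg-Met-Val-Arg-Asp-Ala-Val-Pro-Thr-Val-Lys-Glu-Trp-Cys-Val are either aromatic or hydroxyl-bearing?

Aromatic: F, W, Y. Hydroxyl-bearing: S, T, Y.
Aromatic residues here: Trp15 (1).
Hydroxyl-bearing residues here: Ser1, Thr11 (2).
(Y belongs to both groups, but none appear in this sequence.) Total = 1 + 2 = 3.

3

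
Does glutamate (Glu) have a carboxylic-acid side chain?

The acidic residues are Asp (D) and Glu (E), whose side chains end in a carboxylate group.
Glutamate is in this group.

Yes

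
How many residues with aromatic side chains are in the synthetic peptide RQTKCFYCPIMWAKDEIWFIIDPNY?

F, W, and Y each carry an aromatic ring on the side chain.
Matching residues: F6, Y7, W12, W18, F19, Y25.

6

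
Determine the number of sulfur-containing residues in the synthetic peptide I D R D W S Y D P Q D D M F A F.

1

Only Cys (C) and Met (M) have a sulfur atom in the side chain.
Matching residues: M13.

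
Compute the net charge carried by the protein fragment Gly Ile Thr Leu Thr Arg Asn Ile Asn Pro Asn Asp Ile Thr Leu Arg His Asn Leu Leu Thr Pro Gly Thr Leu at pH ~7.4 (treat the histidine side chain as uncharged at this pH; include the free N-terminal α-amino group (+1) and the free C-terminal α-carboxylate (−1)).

Near pH 7.4, K and R contribute +1 each, D and E contribute −1 each, and every other side chain (His included, as stated) is uncharged.
Positive (K, R): Arg6, Arg16 → +2.
Negative (D, E): Asp12 → −1.
The N-terminus (+1) and C-terminus (−1) cancel.
Net charge = (+2) + (−1) = +1.

+1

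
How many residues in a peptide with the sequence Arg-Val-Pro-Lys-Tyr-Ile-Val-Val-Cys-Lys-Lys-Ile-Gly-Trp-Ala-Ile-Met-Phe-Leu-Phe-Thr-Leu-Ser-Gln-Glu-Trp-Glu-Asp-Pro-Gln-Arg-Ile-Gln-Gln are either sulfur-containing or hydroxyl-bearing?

Sulfur-containing: C, M. Hydroxyl-bearing: S, T, Y.
Sulfur-containing residues here: Cys9, Met17 (2).
Hydroxyl-bearing residues here: Tyr5, Thr21, Ser23 (3).
The two groups share no amino acid, so total = 2 + 3 = 5.

5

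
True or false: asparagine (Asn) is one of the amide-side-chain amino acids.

Only N (asparagine) and Q (glutamine) carry a side-chain carboxamide.
Asparagine is in this group.

True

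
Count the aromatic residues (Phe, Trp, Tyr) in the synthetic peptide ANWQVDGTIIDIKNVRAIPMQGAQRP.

1

Matching residues: W3.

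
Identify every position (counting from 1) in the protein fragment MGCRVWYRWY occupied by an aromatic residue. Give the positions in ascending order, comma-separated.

6, 7, 9, 10

Matching residues: W6, Y7, W9, Y10.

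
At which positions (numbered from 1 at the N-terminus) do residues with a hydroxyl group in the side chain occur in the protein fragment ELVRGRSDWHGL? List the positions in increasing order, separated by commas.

The –OH-bearing residues are Ser, Thr (aliphatic alcohols), and Tyr (phenol).
Matching residues: S7.

7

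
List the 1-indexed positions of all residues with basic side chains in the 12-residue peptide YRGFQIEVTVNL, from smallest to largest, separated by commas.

2

K, R, and H are the three residues with basic side chains (ε-amine, guanidinium, and imidazole respectively).
Matching residues: R2.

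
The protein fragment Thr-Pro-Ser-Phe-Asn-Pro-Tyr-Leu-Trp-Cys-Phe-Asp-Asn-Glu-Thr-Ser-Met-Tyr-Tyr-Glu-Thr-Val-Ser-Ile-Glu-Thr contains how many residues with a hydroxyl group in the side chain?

Serine (S), threonine (T), and tyrosine (Y) each carry a hydroxyl group on the side chain.
Matching residues: Thr1, Ser3, Tyr7, Thr15, Ser16, Tyr18, Tyr19, Thr21, Ser23, Thr26.

10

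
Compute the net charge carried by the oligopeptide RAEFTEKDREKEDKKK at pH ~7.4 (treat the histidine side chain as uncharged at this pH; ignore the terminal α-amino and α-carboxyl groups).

Near pH 7.4, K and R contribute +1 each, D and E contribute −1 each, and every other side chain (His included, as stated) is uncharged.
Positive (K, R): R1, K7, R9, K11, K14, K15, K16 → +7.
Negative (D, E): E3, E6, D8, E10, E12, D13 → −6.
Net charge = (+7) + (−6) = +1.

+1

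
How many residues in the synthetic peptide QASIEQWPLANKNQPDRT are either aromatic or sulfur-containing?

Aromatic: F, W, Y. Sulfur-containing: C, M.
Aromatic residues here: W7 (1).
Sulfur-containing residues here: none (0).
The two groups share no amino acid, so total = 1 + 0 = 1.

1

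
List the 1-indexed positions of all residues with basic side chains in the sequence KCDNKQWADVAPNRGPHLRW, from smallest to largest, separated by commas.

1, 5, 14, 17, 19

The basic amino acids are Lys (K), Arg (R), and His (H).
Matching residues: K1, K5, R14, H17, R19.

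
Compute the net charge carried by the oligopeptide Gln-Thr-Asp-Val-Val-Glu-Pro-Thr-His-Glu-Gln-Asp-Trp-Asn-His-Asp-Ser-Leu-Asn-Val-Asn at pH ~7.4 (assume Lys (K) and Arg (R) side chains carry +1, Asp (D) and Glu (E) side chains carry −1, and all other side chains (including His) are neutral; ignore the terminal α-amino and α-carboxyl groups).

Positive (K, R): none → +0.
Negative (D, E): Asp3, Glu6, Glu10, Asp12, Asp16 → −5.
Net charge = (+0) + (−5) = −5.

-5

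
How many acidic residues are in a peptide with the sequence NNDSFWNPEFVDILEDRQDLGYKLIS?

Only D (aspartate) and E (glutamate) carry a side-chain carboxylic acid.
Matching residues: D3, E9, D12, E15, D16, D19.

6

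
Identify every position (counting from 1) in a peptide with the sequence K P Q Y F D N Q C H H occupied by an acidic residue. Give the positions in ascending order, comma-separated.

6

Only D (aspartate) and E (glutamate) carry a side-chain carboxylic acid.
Matching residues: D6.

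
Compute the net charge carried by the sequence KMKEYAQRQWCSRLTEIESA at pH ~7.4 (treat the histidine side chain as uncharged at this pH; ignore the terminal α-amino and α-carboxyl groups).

+1

At pH ~7.4 the Lys and Arg side chains are protonated (+1), the Asp and Glu side chains are deprotonated (−1), and with His taken as neutral all other side chains carry no charge.
Positive (K, R): K1, K3, R8, R13 → +4.
Negative (D, E): E4, E16, E18 → −3.
Net charge = (+4) + (−3) = +1.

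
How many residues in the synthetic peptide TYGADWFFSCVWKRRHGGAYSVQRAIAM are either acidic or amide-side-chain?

2

Acidic: D, E. Amide-side-chain: N, Q.
Acidic residues here: D5 (1).
Amide-side-chain residues here: Q23 (1).
The two groups share no amino acid, so total = 1 + 1 = 2.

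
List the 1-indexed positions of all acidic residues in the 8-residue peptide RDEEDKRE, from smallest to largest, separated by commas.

The acidic residues are Asp (D) and Glu (E), whose side chains end in a carboxylate group.
Matching residues: D2, E3, E4, D5, E8.

2, 3, 4, 5, 8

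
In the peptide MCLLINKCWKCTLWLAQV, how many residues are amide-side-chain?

Only N (asparagine) and Q (glutamine) carry a side-chain carboxamide.
Matching residues: N6, Q17.

2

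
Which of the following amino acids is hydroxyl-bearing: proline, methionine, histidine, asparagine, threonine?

The –OH-bearing residues are Ser, Thr (aliphatic alcohols), and Tyr (phenol).
Of the listed options, only threonine belongs to this group.

threonine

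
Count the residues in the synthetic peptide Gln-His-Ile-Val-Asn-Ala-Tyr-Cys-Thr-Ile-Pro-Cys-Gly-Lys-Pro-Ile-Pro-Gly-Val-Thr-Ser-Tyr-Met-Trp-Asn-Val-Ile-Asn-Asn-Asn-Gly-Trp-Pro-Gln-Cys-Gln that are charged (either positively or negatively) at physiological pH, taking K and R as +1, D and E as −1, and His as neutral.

1

Charged side chains at pH ~7.4: K, R (positive); D, E (negative).
Matching residues: Lys14.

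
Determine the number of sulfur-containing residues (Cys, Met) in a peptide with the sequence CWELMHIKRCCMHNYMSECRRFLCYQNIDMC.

10

Matching residues: C1, M5, C10, C11, M12, M16, C19, C24, M30, C31.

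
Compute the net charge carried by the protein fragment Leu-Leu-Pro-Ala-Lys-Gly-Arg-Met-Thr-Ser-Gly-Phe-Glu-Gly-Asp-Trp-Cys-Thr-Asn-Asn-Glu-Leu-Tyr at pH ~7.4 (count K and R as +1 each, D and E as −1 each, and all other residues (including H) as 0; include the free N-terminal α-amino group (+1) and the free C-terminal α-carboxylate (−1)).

Positive (K, R): Lys5, Arg7 → +2.
Negative (D, E): Glu13, Asp15, Glu21 → −3.
The N-terminus (+1) and C-terminus (−1) cancel.
Net charge = (+2) + (−3) = −1.

-1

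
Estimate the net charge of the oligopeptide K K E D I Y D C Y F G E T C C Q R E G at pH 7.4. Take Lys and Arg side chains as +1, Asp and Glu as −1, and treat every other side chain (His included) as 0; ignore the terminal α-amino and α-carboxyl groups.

Positive (K, R): K1, K2, R17 → +3.
Negative (D, E): E3, D4, D7, E12, E18 → −5.
Net charge = (+3) + (−5) = −2.

-2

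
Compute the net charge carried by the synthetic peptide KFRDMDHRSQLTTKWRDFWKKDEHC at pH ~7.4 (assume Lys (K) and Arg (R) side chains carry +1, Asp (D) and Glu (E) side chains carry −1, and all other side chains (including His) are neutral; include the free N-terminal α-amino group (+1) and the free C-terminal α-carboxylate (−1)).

+2

Positive (K, R): K1, R3, R8, K14, R16, K20, K21 → +7.
Negative (D, E): D4, D6, D17, D22, E23 → −5.
The N-terminus (+1) and C-terminus (−1) cancel.
Net charge = (+7) + (−5) = +2.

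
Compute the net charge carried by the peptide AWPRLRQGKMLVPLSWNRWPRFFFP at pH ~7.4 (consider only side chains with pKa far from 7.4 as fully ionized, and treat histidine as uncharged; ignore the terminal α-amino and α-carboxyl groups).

The side chains ionized at physiological pH are Lys/Arg (+1) and Asp/Glu (−1); with His treated as neutral, nothing else contributes.
Positive (K, R): R4, R6, K9, R18, R21 → +5.
Negative (D, E): none → −0.
Net charge = (+5) + (−0) = +5.

+5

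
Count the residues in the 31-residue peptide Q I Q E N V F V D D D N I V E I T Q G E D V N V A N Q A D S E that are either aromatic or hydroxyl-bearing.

Aromatic: F, W, Y. Hydroxyl-bearing: S, T, Y.
Aromatic residues here: F7 (1).
Hydroxyl-bearing residues here: T17, S30 (2).
(Y belongs to both groups, but none appear in this sequence.) Total = 1 + 2 = 3.

3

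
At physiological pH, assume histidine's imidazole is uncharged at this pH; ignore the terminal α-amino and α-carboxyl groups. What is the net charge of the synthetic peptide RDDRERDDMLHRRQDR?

At pH ~7.4 the Lys and Arg side chains are protonated (+1), the Asp and Glu side chains are deprotonated (−1), and with His taken as neutral all other side chains carry no charge.
Positive (K, R): R1, R4, R6, R12, R13, R16 → +6.
Negative (D, E): D2, D3, E5, D7, D8, D15 → −6.
Net charge = (+6) + (−6) = 0.

0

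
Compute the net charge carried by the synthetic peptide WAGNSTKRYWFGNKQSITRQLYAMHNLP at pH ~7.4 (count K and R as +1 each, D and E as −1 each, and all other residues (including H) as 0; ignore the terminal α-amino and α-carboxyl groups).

+4

Positive (K, R): K7, R8, K14, R19 → +4.
Negative (D, E): none → −0.
Net charge = (+4) + (−0) = +4.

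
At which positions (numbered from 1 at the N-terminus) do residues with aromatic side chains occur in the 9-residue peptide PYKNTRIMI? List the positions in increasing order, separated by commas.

2

The aromatic amino acids are Phe (F, benzyl), Trp (W, indole), and Tyr (Y, phenol).
Matching residues: Y2.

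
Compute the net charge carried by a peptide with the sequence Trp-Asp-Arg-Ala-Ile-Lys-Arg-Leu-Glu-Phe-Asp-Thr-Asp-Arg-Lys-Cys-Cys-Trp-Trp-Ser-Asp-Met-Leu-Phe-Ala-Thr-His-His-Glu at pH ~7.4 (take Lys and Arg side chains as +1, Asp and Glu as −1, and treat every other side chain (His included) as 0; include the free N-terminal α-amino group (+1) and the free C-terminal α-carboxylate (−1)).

Positive (K, R): Arg3, Lys6, Arg7, Arg14, Lys15 → +5.
Negative (D, E): Asp2, Glu9, Asp11, Asp13, Asp21, Glu29 → −6.
The N-terminus (+1) and C-terminus (−1) cancel.
Net charge = (+5) + (−6) = −1.

-1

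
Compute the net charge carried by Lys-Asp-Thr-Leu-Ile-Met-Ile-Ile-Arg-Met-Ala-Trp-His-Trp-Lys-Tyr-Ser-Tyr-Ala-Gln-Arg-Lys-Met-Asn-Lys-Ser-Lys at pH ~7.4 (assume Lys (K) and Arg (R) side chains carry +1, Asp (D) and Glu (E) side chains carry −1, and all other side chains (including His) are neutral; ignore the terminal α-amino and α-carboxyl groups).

Positive (K, R): Lys1, Arg9, Lys15, Arg21, Lys22, Lys25, Lys27 → +7.
Negative (D, E): Asp2 → −1.
Net charge = (+7) + (−1) = +6.

+6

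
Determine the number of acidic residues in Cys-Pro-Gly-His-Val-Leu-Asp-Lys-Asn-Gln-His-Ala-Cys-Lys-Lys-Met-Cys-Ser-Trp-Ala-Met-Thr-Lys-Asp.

2

The acidic residues are Asp (D) and Glu (E), whose side chains end in a carboxylate group.
Matching residues: Asp7, Asp24.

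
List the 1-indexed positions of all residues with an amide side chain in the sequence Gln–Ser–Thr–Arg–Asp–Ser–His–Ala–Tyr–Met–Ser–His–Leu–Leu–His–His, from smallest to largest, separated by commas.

1

Asparagine (N) and glutamine (Q) have uncharged amide side chains.
Matching residues: Gln1.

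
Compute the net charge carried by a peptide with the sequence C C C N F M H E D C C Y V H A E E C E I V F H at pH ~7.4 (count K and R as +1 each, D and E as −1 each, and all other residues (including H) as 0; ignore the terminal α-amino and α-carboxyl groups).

-5

Positive (K, R): none → +0.
Negative (D, E): E8, D9, E16, E17, E19 → −5.
Net charge = (+0) + (−5) = −5.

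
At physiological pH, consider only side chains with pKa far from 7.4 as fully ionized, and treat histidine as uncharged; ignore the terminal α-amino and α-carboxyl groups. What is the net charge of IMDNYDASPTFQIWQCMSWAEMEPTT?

-4

Near pH 7.4, K and R contribute +1 each, D and E contribute −1 each, and every other side chain (His included, as stated) is uncharged.
Positive (K, R): none → +0.
Negative (D, E): D3, D6, E21, E23 → −4.
Net charge = (+0) + (−4) = −4.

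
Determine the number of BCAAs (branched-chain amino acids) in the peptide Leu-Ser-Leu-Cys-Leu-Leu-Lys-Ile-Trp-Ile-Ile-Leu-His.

8

Valine (V), leucine (L), and isoleucine (I) are the branched-chain amino acids.
Matching residues: Leu1, Leu3, Leu5, Leu6, Ile8, Ile10, Ile11, Leu12.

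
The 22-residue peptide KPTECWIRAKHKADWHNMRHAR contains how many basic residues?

9

The basic amino acids are Lys (K), Arg (R), and His (H).
Matching residues: K1, R8, K10, H11, K12, H16, R19, H20, R22.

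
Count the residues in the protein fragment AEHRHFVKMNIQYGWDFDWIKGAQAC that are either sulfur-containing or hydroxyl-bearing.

Sulfur-containing: C, M. Hydroxyl-bearing: S, T, Y.
Sulfur-containing residues here: M9, C26 (2).
Hydroxyl-bearing residues here: Y13 (1).
The two groups share no amino acid, so total = 2 + 1 = 3.

3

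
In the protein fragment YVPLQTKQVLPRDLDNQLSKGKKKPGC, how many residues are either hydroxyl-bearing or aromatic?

3

Hydroxyl-bearing: S, T, Y. Aromatic: F, W, Y.
Hydroxyl-bearing residues here: Y1, T6, S19 (3).
Aromatic residues here: Y1 (1).
Y is in both groups, so the 1 Y residue must not be double-counted.
Total = 3 + 1 − 1 = 3.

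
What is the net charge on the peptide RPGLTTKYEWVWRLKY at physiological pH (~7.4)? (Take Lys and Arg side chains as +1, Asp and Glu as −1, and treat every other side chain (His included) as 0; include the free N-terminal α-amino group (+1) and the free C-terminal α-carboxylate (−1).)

Positive (K, R): R1, K7, R13, K15 → +4.
Negative (D, E): E9 → −1.
The N-terminus (+1) and C-terminus (−1) cancel.
Net charge = (+4) + (−1) = +3.

+3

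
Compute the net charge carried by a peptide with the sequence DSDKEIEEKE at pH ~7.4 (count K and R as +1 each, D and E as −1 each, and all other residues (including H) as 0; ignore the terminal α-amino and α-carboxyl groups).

Positive (K, R): K4, K9 → +2.
Negative (D, E): D1, D3, E5, E7, E8, E10 → −6.
Net charge = (+2) + (−6) = −4.

-4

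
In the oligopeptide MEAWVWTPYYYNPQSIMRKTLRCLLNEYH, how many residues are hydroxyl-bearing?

The –OH-bearing residues are Ser, Thr (aliphatic alcohols), and Tyr (phenol).
Matching residues: T7, Y9, Y10, Y11, S15, T20, Y28.

7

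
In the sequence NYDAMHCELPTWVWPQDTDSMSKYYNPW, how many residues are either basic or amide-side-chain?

5

Basic: H, K, R. Amide-side-chain: N, Q.
Basic residues here: H6, K23 (2).
Amide-side-chain residues here: N1, Q16, N26 (3).
The two groups share no amino acid, so total = 2 + 3 = 5.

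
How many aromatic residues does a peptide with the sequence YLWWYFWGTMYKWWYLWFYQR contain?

13

Phenylalanine (F), tryptophan (W), and tyrosine (Y) have aromatic ring side chains.
Matching residues: Y1, W3, W4, Y5, F6, W7, Y11, W13, W14, Y15, W17, F18, Y19.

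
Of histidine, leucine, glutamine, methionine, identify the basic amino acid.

The basic amino acids are Lys (K), Arg (R), and His (H).
Of the listed options, only histidine belongs to this group.

histidine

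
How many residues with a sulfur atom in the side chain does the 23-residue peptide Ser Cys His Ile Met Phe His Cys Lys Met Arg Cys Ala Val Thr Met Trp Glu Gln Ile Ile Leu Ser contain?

6

The sulfur-bearing residues are cysteine (–SH) and methionine (–S–CH₃).
Matching residues: Cys2, Met5, Cys8, Met10, Cys12, Met16.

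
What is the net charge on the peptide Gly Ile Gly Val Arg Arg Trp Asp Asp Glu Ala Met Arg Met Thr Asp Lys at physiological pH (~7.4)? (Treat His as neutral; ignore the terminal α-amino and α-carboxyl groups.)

0

The side chains ionized at physiological pH are Lys/Arg (+1) and Asp/Glu (−1); with His treated as neutral, nothing else contributes.
Positive (K, R): Arg5, Arg6, Arg13, Lys17 → +4.
Negative (D, E): Asp8, Asp9, Glu10, Asp16 → −4.
Net charge = (+4) + (−4) = 0.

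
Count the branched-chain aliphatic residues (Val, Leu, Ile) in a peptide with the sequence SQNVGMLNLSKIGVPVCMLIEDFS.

Matching residues: V4, L7, L9, I12, V14, V16, L19, I20.

8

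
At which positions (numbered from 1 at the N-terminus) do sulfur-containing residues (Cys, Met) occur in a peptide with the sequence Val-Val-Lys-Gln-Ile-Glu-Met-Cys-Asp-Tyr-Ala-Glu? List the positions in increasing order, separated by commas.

Matching residues: Met7, Cys8.

7, 8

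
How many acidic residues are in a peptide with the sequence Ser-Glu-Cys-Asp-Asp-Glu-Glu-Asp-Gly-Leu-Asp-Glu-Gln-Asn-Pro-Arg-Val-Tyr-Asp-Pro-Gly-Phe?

9

Only D (aspartate) and E (glutamate) carry a side-chain carboxylic acid.
Matching residues: Glu2, Asp4, Asp5, Glu6, Glu7, Asp8, Asp11, Glu12, Asp19.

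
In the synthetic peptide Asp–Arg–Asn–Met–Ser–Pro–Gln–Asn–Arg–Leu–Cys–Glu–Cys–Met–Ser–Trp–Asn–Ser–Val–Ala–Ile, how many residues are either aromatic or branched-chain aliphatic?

4

Aromatic: F, W, Y. Branched-chain aliphatic: I, L, V.
Aromatic residues here: Trp16 (1).
Branched-chain aliphatic residues here: Leu10, Val19, Ile21 (3).
The two groups share no amino acid, so total = 1 + 3 = 4.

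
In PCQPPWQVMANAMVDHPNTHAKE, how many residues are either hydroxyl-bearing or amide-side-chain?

Hydroxyl-bearing: S, T, Y. Amide-side-chain: N, Q.
Hydroxyl-bearing residues here: T19 (1).
Amide-side-chain residues here: Q3, Q7, N11, N18 (4).
The two groups share no amino acid, so total = 1 + 4 = 5.

5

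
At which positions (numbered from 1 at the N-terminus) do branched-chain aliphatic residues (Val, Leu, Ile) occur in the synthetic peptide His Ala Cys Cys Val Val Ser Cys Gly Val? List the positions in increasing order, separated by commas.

5, 6, 10

Matching residues: Val5, Val6, Val10.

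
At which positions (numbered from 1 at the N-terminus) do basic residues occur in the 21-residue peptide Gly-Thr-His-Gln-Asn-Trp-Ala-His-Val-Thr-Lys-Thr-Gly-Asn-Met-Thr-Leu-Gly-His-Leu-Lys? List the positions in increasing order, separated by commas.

3, 8, 11, 19, 21

Lysine (K), arginine (R), and histidine (H) have basic, nitrogen-containing side chains.
Matching residues: His3, His8, Lys11, His19, Lys21.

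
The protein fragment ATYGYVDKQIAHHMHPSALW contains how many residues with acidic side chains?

The acidic residues are Asp (D) and Glu (E), whose side chains end in a carboxylate group.
Matching residues: D7.

1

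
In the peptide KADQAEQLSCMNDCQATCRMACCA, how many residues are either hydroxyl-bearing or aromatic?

Hydroxyl-bearing: S, T, Y. Aromatic: F, W, Y.
Hydroxyl-bearing residues here: S9, T17 (2).
Aromatic residues here: none (0).
(Y belongs to both groups, but none appear in this sequence.) Total = 2 + 0 = 2.

2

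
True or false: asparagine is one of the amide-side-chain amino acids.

The amide-side-chain residues are Asn (N) and Gln (Q).
Asparagine is in this group.

True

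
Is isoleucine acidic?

Only D (aspartate) and E (glutamate) carry a side-chain carboxylic acid.
Isoleucine is not in this group.

No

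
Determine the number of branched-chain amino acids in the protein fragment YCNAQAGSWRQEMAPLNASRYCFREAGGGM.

1

Valine (V), leucine (L), and isoleucine (I) are the branched-chain amino acids.
Matching residues: L16.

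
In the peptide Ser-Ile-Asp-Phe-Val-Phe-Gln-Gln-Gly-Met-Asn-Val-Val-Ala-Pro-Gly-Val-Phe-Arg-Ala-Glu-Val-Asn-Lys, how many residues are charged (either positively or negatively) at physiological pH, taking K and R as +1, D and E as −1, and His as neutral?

4

Charged side chains at pH ~7.4: K, R (positive); D, E (negative).
Matching residues: Asp3, Arg19, Glu21, Lys24.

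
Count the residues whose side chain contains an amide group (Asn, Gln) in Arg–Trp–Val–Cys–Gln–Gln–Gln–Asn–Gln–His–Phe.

Matching residues: Gln5, Gln6, Gln7, Asn8, Gln9.

5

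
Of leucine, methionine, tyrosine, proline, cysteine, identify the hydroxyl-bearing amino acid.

The –OH-bearing residues are Ser, Thr (aliphatic alcohols), and Tyr (phenol).
Of the listed options, only tyrosine belongs to this group.

tyrosine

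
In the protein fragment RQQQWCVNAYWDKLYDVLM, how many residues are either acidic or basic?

4

Acidic: D, E. Basic: H, K, R.
Acidic residues here: D12, D16 (2).
Basic residues here: R1, K13 (2).
The two groups share no amino acid, so total = 2 + 2 = 4.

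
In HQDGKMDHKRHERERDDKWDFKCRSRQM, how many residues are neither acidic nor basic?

Acidic: D, E. Basic: K, R, H. All other residues are neither.
Matching residues: Q2, G4, M6, W19, F21, C23, S25, Q27, M28.

9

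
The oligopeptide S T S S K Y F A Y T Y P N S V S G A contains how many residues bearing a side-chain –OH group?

Serine (S), threonine (T), and tyrosine (Y) each carry a hydroxyl group on the side chain.
Matching residues: S1, T2, S3, S4, Y6, Y9, T10, Y11, S14, S16.

10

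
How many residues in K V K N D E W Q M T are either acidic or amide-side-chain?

Acidic: D, E. Amide-side-chain: N, Q.
Acidic residues here: D5, E6 (2).
Amide-side-chain residues here: N4, Q8 (2).
The two groups share no amino acid, so total = 2 + 2 = 4.

4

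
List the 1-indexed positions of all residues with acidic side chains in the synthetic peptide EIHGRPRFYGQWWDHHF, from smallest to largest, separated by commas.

1, 14

Aspartate (D) and glutamate (E) have carboxylic-acid side chains and are the acidic amino acids.
Matching residues: E1, D14.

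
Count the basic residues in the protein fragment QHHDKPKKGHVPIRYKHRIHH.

12

Lysine (K), arginine (R), and histidine (H) have basic, nitrogen-containing side chains.
Matching residues: H2, H3, K5, K7, K8, H10, R14, K16, H17, R18, H20, H21.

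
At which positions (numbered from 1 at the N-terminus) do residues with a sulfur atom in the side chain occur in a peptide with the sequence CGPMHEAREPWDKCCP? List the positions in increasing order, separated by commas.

1, 4, 14, 15

The sulfur-bearing residues are cysteine (–SH) and methionine (–S–CH₃).
Matching residues: C1, M4, C14, C15.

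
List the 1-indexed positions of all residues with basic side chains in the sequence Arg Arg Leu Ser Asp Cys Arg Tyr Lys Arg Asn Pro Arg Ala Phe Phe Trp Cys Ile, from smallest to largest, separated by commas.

1, 2, 7, 9, 10, 13

K, R, and H are the three residues with basic side chains (ε-amine, guanidinium, and imidazole respectively).
Matching residues: Arg1, Arg2, Arg7, Lys9, Arg10, Arg13.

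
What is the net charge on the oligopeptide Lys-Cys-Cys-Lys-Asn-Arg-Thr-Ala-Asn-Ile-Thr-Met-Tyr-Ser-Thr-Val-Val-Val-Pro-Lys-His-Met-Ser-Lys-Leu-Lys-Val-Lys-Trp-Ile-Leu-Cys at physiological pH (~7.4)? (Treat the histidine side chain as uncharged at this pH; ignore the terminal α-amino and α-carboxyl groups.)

The side chains ionized at physiological pH are Lys/Arg (+1) and Asp/Glu (−1); with His treated as neutral, nothing else contributes.
Positive (K, R): Lys1, Lys4, Arg6, Lys20, Lys24, Lys26, Lys28 → +7.
Negative (D, E): none → −0.
Net charge = (+7) + (−0) = +7.

+7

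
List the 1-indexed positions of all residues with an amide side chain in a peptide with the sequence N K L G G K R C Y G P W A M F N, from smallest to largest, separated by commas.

1, 16

The amide-side-chain residues are Asn (N) and Gln (Q).
Matching residues: N1, N16.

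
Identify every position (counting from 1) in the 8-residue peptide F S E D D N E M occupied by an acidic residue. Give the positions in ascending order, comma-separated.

Only D (aspartate) and E (glutamate) carry a side-chain carboxylic acid.
Matching residues: E3, D4, D5, E7.

3, 4, 5, 7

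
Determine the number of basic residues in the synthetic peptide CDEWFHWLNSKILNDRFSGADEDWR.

The basic amino acids are Lys (K), Arg (R), and His (H).
Matching residues: H6, K11, R16, R25.

4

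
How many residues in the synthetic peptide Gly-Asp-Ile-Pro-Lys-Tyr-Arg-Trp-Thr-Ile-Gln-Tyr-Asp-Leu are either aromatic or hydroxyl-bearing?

4

Aromatic: F, W, Y. Hydroxyl-bearing: S, T, Y.
Aromatic residues here: Tyr6, Trp8, Tyr12 (3).
Hydroxyl-bearing residues here: Tyr6, Thr9, Tyr12 (3).
Y is in both groups, so the 2 Y residues must not be double-counted.
Total = 3 + 3 − 2 = 4.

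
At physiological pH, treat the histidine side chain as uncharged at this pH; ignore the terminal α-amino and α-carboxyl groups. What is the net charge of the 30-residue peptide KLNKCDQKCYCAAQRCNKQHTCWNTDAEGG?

At pH ~7.4 the Lys and Arg side chains are protonated (+1), the Asp and Glu side chains are deprotonated (−1), and with His taken as neutral all other side chains carry no charge.
Positive (K, R): K1, K4, K8, R15, K18 → +5.
Negative (D, E): D6, D26, E28 → −3.
Net charge = (+5) + (−3) = +2.

+2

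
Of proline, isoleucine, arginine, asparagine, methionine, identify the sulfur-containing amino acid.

Only Cys (C) and Met (M) have a sulfur atom in the side chain.
Of the listed options, only methionine belongs to this group.

methionine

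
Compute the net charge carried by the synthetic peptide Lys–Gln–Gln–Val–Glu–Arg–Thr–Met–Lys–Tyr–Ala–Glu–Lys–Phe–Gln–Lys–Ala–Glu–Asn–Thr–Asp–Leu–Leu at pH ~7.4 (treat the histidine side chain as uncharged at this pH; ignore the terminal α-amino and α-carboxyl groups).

At pH ~7.4 the Lys and Arg side chains are protonated (+1), the Asp and Glu side chains are deprotonated (−1), and with His taken as neutral all other side chains carry no charge.
Positive (K, R): Lys1, Arg6, Lys9, Lys13, Lys16 → +5.
Negative (D, E): Glu5, Glu12, Glu18, Asp21 → −4.
Net charge = (+5) + (−4) = +1.

+1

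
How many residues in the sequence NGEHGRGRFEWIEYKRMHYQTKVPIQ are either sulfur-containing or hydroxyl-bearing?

4

Sulfur-containing: C, M. Hydroxyl-bearing: S, T, Y.
Sulfur-containing residues here: M17 (1).
Hydroxyl-bearing residues here: Y14, Y19, T21 (3).
The two groups share no amino acid, so total = 1 + 3 = 4.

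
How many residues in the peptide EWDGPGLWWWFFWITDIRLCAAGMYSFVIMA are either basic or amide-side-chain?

Basic: H, K, R. Amide-side-chain: N, Q.
Basic residues here: R18 (1).
Amide-side-chain residues here: none (0).
The two groups share no amino acid, so total = 1 + 0 = 1.

1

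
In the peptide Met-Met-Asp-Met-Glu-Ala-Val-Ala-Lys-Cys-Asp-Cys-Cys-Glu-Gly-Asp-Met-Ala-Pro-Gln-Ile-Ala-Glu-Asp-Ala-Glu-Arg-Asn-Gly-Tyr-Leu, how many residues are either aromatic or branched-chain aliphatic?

Aromatic: F, W, Y. Branched-chain aliphatic: I, L, V.
Aromatic residues here: Tyr30 (1).
Branched-chain aliphatic residues here: Val7, Ile21, Leu31 (3).
The two groups share no amino acid, so total = 1 + 3 = 4.

4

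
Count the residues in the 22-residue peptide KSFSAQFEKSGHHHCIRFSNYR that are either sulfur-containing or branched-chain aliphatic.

2

Sulfur-containing: C, M. Branched-chain aliphatic: I, L, V.
Sulfur-containing residues here: C15 (1).
Branched-chain aliphatic residues here: I16 (1).
The two groups share no amino acid, so total = 1 + 1 = 2.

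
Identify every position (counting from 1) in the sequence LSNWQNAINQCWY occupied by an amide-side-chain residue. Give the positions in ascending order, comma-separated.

Only N (asparagine) and Q (glutamine) carry a side-chain carboxamide.
Matching residues: N3, Q5, N6, N9, Q10.

3, 5, 6, 9, 10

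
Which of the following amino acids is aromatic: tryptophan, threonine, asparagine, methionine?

tryptophan

The aromatic amino acids are Phe (F, benzyl), Trp (W, indole), and Tyr (Y, phenol).
Of the listed options, only tryptophan belongs to this group.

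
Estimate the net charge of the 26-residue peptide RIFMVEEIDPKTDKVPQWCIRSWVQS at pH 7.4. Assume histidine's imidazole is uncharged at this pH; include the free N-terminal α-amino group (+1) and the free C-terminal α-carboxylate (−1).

0

At pH ~7.4 the Lys and Arg side chains are protonated (+1), the Asp and Glu side chains are deprotonated (−1), and with His taken as neutral all other side chains carry no charge.
Positive (K, R): R1, K11, K14, R21 → +4.
Negative (D, E): E6, E7, D9, D13 → −4.
The N-terminus (+1) and C-terminus (−1) cancel.
Net charge = (+4) + (−4) = 0.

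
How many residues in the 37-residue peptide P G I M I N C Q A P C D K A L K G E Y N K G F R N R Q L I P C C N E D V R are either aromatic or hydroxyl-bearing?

Aromatic: F, W, Y. Hydroxyl-bearing: S, T, Y.
Aromatic residues here: Y19, F23 (2).
Hydroxyl-bearing residues here: Y19 (1).
Y is in both groups, so the 1 Y residue must not be double-counted.
Total = 2 + 1 − 1 = 2.

2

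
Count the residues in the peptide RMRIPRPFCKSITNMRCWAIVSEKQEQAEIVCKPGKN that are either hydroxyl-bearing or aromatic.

5

Hydroxyl-bearing: S, T, Y. Aromatic: F, W, Y.
Hydroxyl-bearing residues here: S11, T13, S22 (3).
Aromatic residues here: F8, W18 (2).
(Y belongs to both groups, but none appear in this sequence.) Total = 3 + 2 = 5.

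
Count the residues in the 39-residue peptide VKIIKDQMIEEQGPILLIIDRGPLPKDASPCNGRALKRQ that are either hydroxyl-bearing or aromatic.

Hydroxyl-bearing: S, T, Y. Aromatic: F, W, Y.
Hydroxyl-bearing residues here: S29 (1).
Aromatic residues here: none (0).
(Y belongs to both groups, but none appear in this sequence.) Total = 1 + 0 = 1.

1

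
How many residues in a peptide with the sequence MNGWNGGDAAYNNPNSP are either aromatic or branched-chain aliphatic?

2

Aromatic: F, W, Y. Branched-chain aliphatic: I, L, V.
Aromatic residues here: W4, Y11 (2).
Branched-chain aliphatic residues here: none (0).
The two groups share no amino acid, so total = 2 + 0 = 2.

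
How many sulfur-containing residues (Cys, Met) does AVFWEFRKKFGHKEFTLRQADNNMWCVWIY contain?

2

Matching residues: M24, C26.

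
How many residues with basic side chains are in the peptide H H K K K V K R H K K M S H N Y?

11

K, R, and H are the three residues with basic side chains (ε-amine, guanidinium, and imidazole respectively).
Matching residues: H1, H2, K3, K4, K5, K7, R8, H9, K10, K11, H14.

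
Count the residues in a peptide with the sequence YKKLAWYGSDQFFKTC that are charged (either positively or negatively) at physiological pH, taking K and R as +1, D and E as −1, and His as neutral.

Charged side chains at pH ~7.4: K, R (positive); D, E (negative).
Matching residues: K2, K3, D10, K14.

4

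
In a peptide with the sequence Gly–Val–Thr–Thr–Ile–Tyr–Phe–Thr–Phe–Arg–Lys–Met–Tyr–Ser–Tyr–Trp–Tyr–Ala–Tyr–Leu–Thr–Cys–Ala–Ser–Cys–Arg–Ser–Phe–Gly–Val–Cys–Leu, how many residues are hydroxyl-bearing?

The –OH-bearing residues are Ser, Thr (aliphatic alcohols), and Tyr (phenol).
Matching residues: Thr3, Thr4, Tyr6, Thr8, Tyr13, Ser14, Tyr15, Tyr17, Tyr19, Thr21, Ser24, Ser27.

12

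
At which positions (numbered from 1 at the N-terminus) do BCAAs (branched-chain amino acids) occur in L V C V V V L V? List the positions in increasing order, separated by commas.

1, 2, 4, 5, 6, 7, 8

Valine (V), leucine (L), and isoleucine (I) are the branched-chain amino acids.
Matching residues: L1, V2, V4, V5, V6, L7, V8.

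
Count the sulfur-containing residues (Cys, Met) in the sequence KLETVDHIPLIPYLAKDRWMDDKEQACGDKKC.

3

Matching residues: M20, C27, C32.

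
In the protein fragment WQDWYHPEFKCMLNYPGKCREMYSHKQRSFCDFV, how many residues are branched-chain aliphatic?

2

V, L, and I make up the branched-chain aliphatic group.
Matching residues: L13, V34.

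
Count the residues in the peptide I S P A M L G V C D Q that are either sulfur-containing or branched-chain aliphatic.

Sulfur-containing: C, M. Branched-chain aliphatic: I, L, V.
Sulfur-containing residues here: M5, C9 (2).
Branched-chain aliphatic residues here: I1, L6, V8 (3).
The two groups share no amino acid, so total = 2 + 3 = 5.

5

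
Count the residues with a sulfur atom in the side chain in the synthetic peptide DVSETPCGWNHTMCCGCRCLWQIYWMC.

8

Cysteine (C, thiol) and methionine (M, thioether) are the two sulfur-containing amino acids.
Matching residues: C7, M13, C14, C15, C17, C19, M26, C27.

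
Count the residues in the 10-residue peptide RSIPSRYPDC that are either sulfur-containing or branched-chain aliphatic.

Sulfur-containing: C, M. Branched-chain aliphatic: I, L, V.
Sulfur-containing residues here: C10 (1).
Branched-chain aliphatic residues here: I3 (1).
The two groups share no amino acid, so total = 1 + 1 = 2.

2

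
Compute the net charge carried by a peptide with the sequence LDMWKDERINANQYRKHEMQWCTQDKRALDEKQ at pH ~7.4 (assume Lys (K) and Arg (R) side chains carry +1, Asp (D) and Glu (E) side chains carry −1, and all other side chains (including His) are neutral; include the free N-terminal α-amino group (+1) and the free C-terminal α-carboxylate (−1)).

0

Positive (K, R): K5, R8, R15, K16, K26, R27, K32 → +7.
Negative (D, E): D2, D6, E7, E18, D25, D30, E31 → −7.
The N-terminus (+1) and C-terminus (−1) cancel.
Net charge = (+7) + (−7) = 0.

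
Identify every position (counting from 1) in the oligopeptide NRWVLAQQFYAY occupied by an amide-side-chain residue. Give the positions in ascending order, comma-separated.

1, 7, 8

The amide-side-chain residues are Asn (N) and Gln (Q).
Matching residues: N1, Q7, Q8.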